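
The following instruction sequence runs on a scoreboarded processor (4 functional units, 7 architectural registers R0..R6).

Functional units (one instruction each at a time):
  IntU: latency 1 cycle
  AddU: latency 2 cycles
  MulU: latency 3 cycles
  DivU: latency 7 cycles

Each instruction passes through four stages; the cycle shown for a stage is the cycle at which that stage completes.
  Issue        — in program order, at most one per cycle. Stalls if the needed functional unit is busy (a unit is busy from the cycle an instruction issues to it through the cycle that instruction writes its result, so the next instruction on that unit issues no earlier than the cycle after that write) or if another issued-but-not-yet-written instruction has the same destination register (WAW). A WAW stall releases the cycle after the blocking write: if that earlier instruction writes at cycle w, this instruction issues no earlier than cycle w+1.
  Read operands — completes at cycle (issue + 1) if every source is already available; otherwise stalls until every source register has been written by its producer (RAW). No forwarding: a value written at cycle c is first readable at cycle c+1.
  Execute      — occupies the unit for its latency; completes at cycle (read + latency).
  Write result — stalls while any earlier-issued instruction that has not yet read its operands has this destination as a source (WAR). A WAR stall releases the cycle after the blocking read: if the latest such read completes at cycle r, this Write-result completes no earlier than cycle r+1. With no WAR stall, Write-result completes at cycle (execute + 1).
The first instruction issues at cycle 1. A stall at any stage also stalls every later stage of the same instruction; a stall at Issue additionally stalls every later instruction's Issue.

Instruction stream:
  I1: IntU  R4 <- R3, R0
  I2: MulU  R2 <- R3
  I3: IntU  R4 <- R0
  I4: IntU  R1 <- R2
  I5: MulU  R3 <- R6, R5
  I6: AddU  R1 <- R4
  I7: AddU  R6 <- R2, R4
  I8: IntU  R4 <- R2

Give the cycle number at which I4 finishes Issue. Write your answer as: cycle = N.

cycle = 9

I1 -> (1, 2, 3, 4)
I2 -> (2, 3, 6, 7)
I3 -> (5, 6, 7, 8)  // struct: IntU busy until I1 writes@4
I4 -> (9, 10, 11, 12)  // struct: IntU busy until I3 writes@8
I5 -> (10, 11, 14, 15)
I6 -> (13, 14, 16, 17)  // WAW R1: wait I4 write@12
I7 -> (18, 19, 21, 22)  // struct: AddU busy until I6 writes@17
I8 -> (19, 20, 21, 22)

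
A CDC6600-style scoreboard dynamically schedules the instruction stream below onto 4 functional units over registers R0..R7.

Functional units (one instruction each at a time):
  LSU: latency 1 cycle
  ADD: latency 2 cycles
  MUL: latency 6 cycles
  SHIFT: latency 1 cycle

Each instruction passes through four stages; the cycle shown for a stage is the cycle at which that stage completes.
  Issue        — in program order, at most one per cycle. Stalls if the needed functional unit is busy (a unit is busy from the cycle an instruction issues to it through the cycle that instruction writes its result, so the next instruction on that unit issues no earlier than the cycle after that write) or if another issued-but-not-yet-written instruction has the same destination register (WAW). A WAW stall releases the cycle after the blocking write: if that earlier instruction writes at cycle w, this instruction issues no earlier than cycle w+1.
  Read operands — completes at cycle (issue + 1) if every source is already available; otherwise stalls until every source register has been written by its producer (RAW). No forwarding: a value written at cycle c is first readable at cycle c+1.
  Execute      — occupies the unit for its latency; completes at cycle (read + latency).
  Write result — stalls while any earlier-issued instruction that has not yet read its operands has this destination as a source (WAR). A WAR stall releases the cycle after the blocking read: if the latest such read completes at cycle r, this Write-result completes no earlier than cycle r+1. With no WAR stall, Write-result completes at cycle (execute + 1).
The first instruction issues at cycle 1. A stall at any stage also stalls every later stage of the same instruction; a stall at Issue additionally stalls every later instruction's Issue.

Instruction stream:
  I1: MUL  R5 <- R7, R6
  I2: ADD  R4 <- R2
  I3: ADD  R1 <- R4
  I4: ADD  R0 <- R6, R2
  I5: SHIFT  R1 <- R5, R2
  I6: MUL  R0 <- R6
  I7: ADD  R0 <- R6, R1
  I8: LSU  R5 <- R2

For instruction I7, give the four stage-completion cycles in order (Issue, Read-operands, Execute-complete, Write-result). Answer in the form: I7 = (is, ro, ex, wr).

[I1] 1/2/8/9
[I2] 2/3/5/6
[I3] 7/8/10/11  (struct: ADD busy until I2 writes@6)
[I4] 12/13/15/16  (struct: ADD busy until I3 writes@11)
[I5] 13/14/15/16
[I6] 17/18/24/25  (WAW R0: wait I4 write@16)
[I7] 26/27/29/30  (WAW R0: wait I6 write@25)
[I8] 27/28/29/30

I7 = (26, 27, 29, 30)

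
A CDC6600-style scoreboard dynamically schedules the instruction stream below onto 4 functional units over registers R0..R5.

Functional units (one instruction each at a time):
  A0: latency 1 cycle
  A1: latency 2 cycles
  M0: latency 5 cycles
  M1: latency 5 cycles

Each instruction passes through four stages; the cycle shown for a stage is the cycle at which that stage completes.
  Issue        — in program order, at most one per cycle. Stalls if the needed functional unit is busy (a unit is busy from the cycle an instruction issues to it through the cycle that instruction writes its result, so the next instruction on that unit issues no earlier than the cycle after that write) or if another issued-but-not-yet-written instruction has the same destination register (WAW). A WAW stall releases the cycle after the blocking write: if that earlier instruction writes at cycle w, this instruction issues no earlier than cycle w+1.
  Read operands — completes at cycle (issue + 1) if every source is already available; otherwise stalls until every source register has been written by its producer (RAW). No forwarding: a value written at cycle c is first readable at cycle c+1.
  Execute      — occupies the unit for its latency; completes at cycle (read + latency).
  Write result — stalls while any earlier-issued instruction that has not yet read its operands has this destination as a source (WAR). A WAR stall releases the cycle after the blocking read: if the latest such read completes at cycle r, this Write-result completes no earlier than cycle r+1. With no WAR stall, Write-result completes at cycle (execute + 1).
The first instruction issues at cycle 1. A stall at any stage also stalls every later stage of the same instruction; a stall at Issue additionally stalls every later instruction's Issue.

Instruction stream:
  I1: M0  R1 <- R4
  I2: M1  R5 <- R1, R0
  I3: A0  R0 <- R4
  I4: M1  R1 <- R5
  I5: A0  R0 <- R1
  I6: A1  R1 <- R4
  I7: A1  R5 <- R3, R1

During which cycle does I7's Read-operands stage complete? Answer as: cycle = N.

c1: I1→M0
c2: I1 RO; I2→M1
c3: I3→A0
c4: I3 RO
c5: I3 EX
c7: I1 EX
c8: I1 WR R1
c9: I2 RO
c10: I3 WR R0
c14: I2 EX
c15: I2 WR R5
c16: I4→M1
c17: I4 RO; I5→A0
c22: I4 EX
c23: I4 WR R1
c24: I5 RO; I6→A1
c25: I5 EX; I6 RO
c26: I5 WR R0
c27: I6 EX
c28: I6 WR R1
c29: I7→A1
c30: I7 RO
c32: I7 EX
c33: I7 WR R5

cycle = 30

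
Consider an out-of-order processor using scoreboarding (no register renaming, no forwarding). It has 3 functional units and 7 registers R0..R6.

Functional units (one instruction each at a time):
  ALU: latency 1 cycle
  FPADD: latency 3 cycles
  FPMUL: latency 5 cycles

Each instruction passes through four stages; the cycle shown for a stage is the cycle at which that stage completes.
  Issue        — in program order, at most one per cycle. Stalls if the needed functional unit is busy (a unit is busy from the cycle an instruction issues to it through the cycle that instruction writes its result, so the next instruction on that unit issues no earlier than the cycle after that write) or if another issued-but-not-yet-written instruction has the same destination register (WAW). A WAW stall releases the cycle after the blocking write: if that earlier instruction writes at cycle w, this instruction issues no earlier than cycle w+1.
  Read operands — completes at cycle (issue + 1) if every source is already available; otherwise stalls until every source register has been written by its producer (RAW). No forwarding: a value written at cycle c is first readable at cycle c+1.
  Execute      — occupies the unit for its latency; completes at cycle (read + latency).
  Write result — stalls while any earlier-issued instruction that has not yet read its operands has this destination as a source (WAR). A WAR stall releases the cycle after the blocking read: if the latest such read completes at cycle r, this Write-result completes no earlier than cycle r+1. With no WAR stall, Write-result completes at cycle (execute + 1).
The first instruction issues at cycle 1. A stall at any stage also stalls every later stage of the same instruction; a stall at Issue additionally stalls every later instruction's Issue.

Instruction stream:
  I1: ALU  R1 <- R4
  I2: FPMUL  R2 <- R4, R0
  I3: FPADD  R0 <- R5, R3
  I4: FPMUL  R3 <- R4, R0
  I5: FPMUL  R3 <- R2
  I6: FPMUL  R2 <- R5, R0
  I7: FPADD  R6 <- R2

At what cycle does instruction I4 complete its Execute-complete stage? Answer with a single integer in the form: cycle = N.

cycle = 16

t=1  I1 dispatched to ALU
t=2  I1 operands ready, I2 dispatched to FPMUL
t=3  I1 complete, I2 operands ready, I3 dispatched to FPADD
t=4  R1←I1, I3 operands ready
t=7  I3 complete
t=8  I2 complete, R0←I3
t=9  R2←I2
t=10  I4 dispatched to FPMUL
t=11  I4 operands ready
t=16  I4 complete
t=17  R3←I4
t=18  I5 dispatched to FPMUL
t=19  I5 operands ready
t=24  I5 complete
t=25  R3←I5
t=26  I6 dispatched to FPMUL
t=27  I6 operands ready, I7 dispatched to FPADD
t=32  I6 complete
t=33  R2←I6
t=34  I7 operands ready
t=37  I7 complete
t=38  R6←I7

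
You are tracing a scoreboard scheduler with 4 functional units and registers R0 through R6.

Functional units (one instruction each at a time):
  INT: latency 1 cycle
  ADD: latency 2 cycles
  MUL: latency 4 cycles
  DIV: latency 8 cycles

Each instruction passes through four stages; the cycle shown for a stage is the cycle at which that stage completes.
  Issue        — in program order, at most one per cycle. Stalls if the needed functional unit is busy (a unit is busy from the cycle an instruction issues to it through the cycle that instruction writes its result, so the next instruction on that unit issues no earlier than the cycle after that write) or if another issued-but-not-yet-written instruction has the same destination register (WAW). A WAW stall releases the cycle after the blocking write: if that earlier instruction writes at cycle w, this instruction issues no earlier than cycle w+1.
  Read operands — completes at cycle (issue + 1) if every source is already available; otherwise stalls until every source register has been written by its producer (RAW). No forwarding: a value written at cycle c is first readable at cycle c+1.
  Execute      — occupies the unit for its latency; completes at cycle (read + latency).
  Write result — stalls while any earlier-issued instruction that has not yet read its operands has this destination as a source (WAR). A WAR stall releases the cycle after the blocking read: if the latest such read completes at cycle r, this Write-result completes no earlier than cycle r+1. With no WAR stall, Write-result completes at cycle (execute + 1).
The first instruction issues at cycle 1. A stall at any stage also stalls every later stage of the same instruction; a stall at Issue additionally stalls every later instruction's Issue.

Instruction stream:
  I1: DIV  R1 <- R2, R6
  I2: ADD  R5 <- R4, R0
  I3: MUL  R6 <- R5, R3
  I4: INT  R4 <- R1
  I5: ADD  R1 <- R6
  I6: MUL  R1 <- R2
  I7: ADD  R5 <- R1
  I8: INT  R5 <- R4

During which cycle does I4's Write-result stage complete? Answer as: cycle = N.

cycle 1: I1→DIV
cycle 2: I1 RO · I2→ADD
cycle 3: I2 RO · I3→MUL
cycle 4: I4→INT
cycle 5: I2 EX
cycle 6: I2 WR R5
cycle 7: I3 RO
cycle 10: I1 EX
cycle 11: I1 WR R1 · I3 EX
cycle 12: I3 WR R6 · I4 RO · I5→ADD
cycle 13: I4 EX · I5 RO
cycle 14: I4 WR R4
cycle 15: I5 EX
cycle 16: I5 WR R1
cycle 17: I6→MUL
cycle 18: I6 RO · I7→ADD
cycle 22: I6 EX
cycle 23: I6 WR R1
cycle 24: I7 RO
cycle 26: I7 EX
cycle 27: I7 WR R5
cycle 28: I8→INT
cycle 29: I8 RO
cycle 30: I8 EX
cycle 31: I8 WR R5

cycle = 14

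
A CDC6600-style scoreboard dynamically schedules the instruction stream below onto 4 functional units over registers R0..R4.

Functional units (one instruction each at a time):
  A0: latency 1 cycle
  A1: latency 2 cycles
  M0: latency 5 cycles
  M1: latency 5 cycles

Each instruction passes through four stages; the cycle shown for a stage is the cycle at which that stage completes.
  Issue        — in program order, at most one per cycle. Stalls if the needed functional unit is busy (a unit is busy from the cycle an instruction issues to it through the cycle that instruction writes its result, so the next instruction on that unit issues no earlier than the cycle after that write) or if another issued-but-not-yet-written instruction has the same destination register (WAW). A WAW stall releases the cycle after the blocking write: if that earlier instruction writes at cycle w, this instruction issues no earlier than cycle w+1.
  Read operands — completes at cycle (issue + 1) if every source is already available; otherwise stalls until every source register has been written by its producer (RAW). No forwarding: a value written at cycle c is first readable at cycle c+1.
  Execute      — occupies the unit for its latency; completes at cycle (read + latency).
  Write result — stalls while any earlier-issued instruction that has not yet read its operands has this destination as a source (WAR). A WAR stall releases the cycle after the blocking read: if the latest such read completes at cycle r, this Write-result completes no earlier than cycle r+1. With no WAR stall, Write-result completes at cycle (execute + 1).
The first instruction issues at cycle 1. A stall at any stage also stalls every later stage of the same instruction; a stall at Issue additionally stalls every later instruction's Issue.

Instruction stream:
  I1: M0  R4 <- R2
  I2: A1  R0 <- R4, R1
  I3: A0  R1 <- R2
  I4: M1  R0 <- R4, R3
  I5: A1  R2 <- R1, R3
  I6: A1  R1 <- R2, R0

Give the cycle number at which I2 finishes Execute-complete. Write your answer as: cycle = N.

cycle = 11

  I1 | 1 | 2 | 7 | 8
  I2 | 2 | 9 | 11 | 12   RAW R4: wait I1 write@8
  I3 | 3 | 4 | 5 | 10   WAR R1: wait I2 read@9
  I4 | 13 | 14 | 19 | 20   WAW R0: wait I2 write@12
  I5 | 14 | 15 | 17 | 18
  I6 | 19 | 21 | 23 | 24   struct: A1 busy until I5 writes@18 · RAW R0: wait I4 write@20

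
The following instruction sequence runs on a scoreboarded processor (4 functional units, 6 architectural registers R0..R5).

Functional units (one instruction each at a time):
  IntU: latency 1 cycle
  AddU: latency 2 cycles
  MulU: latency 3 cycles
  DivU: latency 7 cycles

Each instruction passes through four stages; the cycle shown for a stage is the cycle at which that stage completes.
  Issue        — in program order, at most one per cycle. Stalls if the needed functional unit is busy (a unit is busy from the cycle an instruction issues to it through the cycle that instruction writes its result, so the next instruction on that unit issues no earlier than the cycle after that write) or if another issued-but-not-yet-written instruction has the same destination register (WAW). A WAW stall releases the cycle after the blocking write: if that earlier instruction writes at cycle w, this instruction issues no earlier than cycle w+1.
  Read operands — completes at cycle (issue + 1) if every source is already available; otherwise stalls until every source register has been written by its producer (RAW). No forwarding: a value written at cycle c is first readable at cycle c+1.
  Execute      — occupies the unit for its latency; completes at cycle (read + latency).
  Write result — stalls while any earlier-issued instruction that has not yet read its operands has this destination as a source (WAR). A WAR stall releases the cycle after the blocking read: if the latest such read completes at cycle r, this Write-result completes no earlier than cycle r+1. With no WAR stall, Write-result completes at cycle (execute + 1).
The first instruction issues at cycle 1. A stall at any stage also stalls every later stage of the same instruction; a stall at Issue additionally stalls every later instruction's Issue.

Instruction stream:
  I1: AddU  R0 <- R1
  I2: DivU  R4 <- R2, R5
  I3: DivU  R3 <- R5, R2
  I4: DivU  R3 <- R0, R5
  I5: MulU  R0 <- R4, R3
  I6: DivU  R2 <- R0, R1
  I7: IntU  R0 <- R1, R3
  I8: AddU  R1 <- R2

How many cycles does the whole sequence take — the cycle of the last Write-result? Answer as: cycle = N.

cycle = 49

[I1] 1/2/4/5
[I2] 2/3/10/11
[I3] 12/13/20/21  (struct: DivU busy until I2 writes@11)
[I4] 22/23/30/31  (struct: DivU busy until I3 writes@21)
[I5] 23/32/35/36  (RAW R3: wait I4 write@31)
[I6] 32/37/44/45  (struct: DivU busy until I4 writes@31; RAW R0: wait I5 write@36)
[I7] 37/38/39/40  (WAW R0: wait I5 write@36)
[I8] 38/46/48/49  (RAW R2: wait I6 write@45)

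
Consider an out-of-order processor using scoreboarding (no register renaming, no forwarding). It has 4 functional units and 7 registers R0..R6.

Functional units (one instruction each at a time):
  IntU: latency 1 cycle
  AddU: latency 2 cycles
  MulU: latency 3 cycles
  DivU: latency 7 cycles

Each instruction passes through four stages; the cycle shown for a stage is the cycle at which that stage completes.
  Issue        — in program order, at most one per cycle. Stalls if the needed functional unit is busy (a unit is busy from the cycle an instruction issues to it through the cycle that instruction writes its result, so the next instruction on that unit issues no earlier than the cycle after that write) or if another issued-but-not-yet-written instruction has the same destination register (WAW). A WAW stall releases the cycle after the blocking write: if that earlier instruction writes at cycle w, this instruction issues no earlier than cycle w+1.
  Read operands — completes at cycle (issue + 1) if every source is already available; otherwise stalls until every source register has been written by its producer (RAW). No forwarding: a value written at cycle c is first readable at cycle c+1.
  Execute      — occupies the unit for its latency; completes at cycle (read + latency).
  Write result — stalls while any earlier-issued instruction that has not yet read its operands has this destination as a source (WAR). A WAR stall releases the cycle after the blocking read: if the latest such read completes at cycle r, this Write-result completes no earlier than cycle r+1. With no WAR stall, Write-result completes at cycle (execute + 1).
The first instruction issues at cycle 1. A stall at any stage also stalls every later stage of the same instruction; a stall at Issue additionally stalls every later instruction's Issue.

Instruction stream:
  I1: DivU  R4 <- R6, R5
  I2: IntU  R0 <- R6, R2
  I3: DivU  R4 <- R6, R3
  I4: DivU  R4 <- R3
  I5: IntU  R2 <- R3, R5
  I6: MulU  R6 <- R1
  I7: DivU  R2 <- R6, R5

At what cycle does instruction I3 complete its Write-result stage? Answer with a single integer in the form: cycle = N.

  I1 | 1 | 2 | 9 | 10
  I2 | 2 | 3 | 4 | 5
  I3 | 11 | 12 | 19 | 20   struct: DivU busy until I1 writes@10
  I4 | 21 | 22 | 29 | 30   struct: DivU busy until I3 writes@20
  I5 | 22 | 23 | 24 | 25
  I6 | 23 | 24 | 27 | 28
  I7 | 31 | 32 | 39 | 40   struct: DivU busy until I4 writes@30

cycle = 20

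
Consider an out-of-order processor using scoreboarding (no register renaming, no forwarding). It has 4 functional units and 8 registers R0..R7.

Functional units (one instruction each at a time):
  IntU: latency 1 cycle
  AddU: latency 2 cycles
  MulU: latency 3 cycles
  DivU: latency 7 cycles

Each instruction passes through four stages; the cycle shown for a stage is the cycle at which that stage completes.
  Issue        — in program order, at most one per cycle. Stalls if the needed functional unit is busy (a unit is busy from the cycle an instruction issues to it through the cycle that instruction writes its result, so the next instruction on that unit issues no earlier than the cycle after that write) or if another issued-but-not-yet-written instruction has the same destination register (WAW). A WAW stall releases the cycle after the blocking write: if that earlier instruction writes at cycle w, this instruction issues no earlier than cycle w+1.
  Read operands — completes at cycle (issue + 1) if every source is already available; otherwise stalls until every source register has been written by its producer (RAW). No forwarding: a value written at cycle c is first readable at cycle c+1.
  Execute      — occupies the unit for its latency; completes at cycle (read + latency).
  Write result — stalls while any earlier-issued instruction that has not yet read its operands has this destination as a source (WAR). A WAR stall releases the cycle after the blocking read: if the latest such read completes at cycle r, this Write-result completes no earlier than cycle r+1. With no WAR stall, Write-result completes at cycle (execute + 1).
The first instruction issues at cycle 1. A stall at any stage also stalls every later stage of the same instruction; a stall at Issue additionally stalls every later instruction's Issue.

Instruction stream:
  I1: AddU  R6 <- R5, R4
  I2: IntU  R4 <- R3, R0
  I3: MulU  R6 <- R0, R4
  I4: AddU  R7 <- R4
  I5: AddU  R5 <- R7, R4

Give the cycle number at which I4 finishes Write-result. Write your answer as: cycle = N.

[1] I1 dispatched to AddU
[2] I1 operands ready · I2 dispatched to IntU
[3] I2 operands ready
[4] I1 complete · I2 complete
[5] R6←I1 · R4←I2
[6] I3 dispatched to MulU
[7] I3 operands ready · I4 dispatched to AddU
[8] I4 operands ready
[10] I3 complete · I4 complete
[11] R6←I3 · R7←I4
[12] I5 dispatched to AddU
[13] I5 operands ready
[15] I5 complete
[16] R5←I5

cycle = 11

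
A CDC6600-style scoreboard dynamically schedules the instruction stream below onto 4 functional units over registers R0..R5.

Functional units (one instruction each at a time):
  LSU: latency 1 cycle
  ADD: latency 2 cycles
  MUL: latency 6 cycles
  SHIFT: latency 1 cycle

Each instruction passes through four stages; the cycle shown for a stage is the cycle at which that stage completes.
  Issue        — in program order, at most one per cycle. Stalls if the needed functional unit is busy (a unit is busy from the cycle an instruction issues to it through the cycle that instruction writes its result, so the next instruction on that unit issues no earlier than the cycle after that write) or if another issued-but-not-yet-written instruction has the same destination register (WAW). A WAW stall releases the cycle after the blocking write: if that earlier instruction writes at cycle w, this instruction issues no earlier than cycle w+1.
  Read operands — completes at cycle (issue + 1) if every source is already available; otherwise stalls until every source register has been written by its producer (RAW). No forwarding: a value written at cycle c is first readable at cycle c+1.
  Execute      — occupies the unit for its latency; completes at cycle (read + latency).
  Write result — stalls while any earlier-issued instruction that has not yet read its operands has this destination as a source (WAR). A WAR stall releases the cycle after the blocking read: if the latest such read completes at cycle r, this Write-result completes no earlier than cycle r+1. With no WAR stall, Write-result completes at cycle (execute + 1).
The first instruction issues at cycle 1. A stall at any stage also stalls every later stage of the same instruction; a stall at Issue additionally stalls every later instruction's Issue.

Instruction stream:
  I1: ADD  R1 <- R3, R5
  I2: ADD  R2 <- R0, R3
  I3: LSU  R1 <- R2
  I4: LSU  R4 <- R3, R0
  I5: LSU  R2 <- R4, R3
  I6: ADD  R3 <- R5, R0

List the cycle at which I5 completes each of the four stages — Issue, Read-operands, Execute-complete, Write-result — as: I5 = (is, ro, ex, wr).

I5 = (18, 19, 20, 21)

I1  is:1  ro:2  ex:4  wr:5
I2  is:6  ro:7  ex:9  wr:10  — struct: ADD busy until I1 writes@5
I3  is:7  ro:11  ex:12  wr:13  — RAW R2: wait I2 write@10
I4  is:14  ro:15  ex:16  wr:17  — struct: LSU busy until I3 writes@13
I5  is:18  ro:19  ex:20  wr:21  — struct: LSU busy until I4 writes@17
I6  is:19  ro:20  ex:22  wr:23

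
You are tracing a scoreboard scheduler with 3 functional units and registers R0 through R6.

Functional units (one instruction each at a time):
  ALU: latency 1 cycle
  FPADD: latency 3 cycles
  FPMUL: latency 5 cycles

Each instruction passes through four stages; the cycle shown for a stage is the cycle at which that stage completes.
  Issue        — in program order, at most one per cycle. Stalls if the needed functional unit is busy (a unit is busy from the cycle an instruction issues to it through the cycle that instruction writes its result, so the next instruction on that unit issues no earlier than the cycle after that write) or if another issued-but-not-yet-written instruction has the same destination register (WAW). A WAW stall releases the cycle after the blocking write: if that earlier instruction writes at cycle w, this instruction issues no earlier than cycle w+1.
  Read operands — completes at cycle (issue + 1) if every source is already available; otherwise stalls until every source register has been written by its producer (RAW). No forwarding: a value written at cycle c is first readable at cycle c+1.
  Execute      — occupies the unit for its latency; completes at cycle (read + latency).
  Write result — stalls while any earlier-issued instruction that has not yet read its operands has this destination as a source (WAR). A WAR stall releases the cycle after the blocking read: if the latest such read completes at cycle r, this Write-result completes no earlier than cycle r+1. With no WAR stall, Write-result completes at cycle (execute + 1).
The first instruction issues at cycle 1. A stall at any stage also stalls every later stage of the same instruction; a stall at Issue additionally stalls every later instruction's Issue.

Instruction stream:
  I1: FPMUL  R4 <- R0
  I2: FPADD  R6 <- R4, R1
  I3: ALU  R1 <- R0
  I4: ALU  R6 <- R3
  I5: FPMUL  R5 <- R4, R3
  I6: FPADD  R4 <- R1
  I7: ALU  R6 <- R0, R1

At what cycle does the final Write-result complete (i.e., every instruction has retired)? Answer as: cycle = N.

I1  is:1  ro:2  ex:7  wr:8
I2  is:2  ro:9  ex:12  wr:13  — RAW R4: wait I1 write@8
I3  is:3  ro:4  ex:5  wr:10  — WAR R1: wait I2 read@9
I4  is:14  ro:15  ex:16  wr:17  — WAW R6: wait I2 write@13
I5  is:15  ro:16  ex:21  wr:22
I6  is:16  ro:17  ex:20  wr:21
I7  is:18  ro:19  ex:20  wr:21  — struct: ALU busy until I4 writes@17

cycle = 22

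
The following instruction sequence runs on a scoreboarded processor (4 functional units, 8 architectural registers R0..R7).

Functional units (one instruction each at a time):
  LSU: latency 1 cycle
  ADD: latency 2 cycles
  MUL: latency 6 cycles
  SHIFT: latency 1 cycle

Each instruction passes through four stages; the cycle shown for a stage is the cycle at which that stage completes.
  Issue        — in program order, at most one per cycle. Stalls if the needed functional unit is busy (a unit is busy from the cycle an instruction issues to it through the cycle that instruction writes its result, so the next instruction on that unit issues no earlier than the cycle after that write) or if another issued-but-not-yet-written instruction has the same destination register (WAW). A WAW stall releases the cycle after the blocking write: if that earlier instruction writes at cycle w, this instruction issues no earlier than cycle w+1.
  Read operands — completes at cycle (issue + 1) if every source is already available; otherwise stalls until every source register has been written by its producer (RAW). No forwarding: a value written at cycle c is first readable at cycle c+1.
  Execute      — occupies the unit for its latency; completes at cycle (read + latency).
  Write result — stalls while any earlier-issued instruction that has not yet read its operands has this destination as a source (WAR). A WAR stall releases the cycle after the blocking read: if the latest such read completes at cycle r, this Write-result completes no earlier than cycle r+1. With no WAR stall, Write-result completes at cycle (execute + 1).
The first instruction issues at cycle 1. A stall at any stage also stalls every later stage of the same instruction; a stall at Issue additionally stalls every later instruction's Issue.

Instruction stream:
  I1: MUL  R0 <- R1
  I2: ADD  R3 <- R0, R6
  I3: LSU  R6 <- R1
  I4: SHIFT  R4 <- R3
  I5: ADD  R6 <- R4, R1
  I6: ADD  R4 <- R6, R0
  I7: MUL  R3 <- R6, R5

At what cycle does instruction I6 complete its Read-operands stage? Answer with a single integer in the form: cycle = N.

cycle = 22

I1 -> (1, 2, 8, 9)
I2 -> (2, 10, 12, 13)  // RAW R0: wait I1 write@9
I3 -> (3, 4, 5, 11)  // WAR R6: wait I2 read@10
I4 -> (4, 14, 15, 16)  // RAW R3: wait I2 write@13
I5 -> (14, 17, 19, 20)  // struct: ADD busy until I2 writes@13, RAW R4: wait I4 write@16
I6 -> (21, 22, 24, 25)  // struct: ADD busy until I5 writes@20
I7 -> (22, 23, 29, 30)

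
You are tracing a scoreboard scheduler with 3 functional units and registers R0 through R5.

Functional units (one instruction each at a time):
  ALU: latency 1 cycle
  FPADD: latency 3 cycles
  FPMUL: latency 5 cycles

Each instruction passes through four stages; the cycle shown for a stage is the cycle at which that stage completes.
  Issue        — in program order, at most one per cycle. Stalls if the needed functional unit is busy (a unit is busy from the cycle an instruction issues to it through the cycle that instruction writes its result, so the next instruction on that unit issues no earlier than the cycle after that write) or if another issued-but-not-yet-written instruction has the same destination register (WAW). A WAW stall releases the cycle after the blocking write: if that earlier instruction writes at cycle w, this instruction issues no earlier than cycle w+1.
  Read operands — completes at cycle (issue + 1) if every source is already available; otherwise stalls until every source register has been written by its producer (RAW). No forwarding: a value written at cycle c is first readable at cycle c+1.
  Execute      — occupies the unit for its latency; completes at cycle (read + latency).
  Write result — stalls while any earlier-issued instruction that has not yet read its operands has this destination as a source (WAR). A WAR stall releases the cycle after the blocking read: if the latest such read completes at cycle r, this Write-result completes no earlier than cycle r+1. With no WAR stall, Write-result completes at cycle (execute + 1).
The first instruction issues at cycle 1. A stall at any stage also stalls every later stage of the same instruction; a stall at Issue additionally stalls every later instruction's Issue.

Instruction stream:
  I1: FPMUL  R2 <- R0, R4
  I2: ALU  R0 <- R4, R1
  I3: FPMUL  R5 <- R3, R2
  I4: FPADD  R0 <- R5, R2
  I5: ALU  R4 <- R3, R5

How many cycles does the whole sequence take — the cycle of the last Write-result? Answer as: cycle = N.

cycle = 21

I1  is:1  ro:2  ex:7  wr:8
I2  is:2  ro:3  ex:4  wr:5
I3  is:9  ro:10  ex:15  wr:16  — struct: FPMUL busy until I1 writes@8
I4  is:10  ro:17  ex:20  wr:21  — RAW R5: wait I3 write@16
I5  is:11  ro:17  ex:18  wr:19  — RAW R5: wait I3 write@16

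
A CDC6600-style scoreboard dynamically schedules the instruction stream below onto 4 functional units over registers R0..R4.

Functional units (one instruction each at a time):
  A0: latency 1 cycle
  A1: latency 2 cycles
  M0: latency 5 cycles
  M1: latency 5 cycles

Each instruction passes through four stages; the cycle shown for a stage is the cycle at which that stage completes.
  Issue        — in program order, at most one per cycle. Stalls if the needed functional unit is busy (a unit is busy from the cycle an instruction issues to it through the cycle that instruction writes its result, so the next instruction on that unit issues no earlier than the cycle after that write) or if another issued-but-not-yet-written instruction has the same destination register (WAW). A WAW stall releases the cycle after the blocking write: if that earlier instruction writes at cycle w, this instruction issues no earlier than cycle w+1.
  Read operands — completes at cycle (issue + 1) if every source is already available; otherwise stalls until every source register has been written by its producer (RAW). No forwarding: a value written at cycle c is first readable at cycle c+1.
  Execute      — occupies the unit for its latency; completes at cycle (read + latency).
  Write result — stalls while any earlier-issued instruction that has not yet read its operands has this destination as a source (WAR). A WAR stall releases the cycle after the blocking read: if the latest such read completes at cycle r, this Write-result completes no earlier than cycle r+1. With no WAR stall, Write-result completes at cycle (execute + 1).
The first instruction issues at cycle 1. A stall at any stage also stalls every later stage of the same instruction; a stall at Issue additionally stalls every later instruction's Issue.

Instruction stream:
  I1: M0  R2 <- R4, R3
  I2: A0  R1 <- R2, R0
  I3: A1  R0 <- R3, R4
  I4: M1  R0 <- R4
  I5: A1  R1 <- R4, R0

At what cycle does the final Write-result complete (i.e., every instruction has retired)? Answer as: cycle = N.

cycle = 22

t=1  I1→M0
t=2  I1 RO | I2→A0
t=3  I3→A1
t=4  I3 RO
t=6  I3 EX
t=7  I1 EX
t=8  I1 WR R2
t=9  I2 RO
t=10  I2 EX | I3 WR R0
t=11  I2 WR R1 | I4→M1
t=12  I4 RO | I5→A1
t=17  I4 EX
t=18  I4 WR R0
t=19  I5 RO
t=21  I5 EX
t=22  I5 WR R1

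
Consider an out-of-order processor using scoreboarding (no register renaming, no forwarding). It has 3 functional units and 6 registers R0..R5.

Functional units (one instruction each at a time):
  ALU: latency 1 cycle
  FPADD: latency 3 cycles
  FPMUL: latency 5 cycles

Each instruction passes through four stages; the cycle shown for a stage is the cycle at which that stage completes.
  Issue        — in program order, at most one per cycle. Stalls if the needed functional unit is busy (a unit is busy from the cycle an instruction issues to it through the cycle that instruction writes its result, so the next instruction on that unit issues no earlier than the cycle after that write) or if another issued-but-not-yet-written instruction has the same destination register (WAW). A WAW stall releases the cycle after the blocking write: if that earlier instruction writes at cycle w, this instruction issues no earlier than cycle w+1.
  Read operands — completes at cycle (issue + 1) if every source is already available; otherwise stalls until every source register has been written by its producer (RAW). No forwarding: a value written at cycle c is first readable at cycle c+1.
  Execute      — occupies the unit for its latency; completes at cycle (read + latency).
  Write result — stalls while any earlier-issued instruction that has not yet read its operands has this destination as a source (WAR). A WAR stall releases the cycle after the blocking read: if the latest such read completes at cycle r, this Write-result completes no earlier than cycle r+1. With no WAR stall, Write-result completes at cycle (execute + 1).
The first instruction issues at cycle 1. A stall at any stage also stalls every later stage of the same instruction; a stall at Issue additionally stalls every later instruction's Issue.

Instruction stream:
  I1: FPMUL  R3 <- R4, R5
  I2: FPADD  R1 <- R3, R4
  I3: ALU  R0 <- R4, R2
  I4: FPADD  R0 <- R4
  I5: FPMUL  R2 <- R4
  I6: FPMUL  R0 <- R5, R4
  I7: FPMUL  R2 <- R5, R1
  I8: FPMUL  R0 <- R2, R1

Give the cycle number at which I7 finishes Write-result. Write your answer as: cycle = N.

cycle = 38

t=1  issue I1 (FPMUL)
t=2  I1 read-ops; issue I2 (FPADD)
t=3  issue I3 (ALU)
t=4  I3 read-ops
t=5  I3 finished on ALU
t=6  I3→R0
t=7  I1 finished on FPMUL
t=8  I1→R3
t=9  I2 read-ops
t=12  I2 finished on FPADD
t=13  I2→R1
t=14  issue I4 (FPADD)
t=15  I4 read-ops; issue I5 (FPMUL)
t=16  I5 read-ops
t=18  I4 finished on FPADD
t=19  I4→R0
t=21  I5 finished on FPMUL
t=22  I5→R2
t=23  issue I6 (FPMUL)
t=24  I6 read-ops
t=29  I6 finished on FPMUL
t=30  I6→R0
t=31  issue I7 (FPMUL)
t=32  I7 read-ops
t=37  I7 finished on FPMUL
t=38  I7→R2
t=39  issue I8 (FPMUL)
t=40  I8 read-ops
t=45  I8 finished on FPMUL
t=46  I8→R0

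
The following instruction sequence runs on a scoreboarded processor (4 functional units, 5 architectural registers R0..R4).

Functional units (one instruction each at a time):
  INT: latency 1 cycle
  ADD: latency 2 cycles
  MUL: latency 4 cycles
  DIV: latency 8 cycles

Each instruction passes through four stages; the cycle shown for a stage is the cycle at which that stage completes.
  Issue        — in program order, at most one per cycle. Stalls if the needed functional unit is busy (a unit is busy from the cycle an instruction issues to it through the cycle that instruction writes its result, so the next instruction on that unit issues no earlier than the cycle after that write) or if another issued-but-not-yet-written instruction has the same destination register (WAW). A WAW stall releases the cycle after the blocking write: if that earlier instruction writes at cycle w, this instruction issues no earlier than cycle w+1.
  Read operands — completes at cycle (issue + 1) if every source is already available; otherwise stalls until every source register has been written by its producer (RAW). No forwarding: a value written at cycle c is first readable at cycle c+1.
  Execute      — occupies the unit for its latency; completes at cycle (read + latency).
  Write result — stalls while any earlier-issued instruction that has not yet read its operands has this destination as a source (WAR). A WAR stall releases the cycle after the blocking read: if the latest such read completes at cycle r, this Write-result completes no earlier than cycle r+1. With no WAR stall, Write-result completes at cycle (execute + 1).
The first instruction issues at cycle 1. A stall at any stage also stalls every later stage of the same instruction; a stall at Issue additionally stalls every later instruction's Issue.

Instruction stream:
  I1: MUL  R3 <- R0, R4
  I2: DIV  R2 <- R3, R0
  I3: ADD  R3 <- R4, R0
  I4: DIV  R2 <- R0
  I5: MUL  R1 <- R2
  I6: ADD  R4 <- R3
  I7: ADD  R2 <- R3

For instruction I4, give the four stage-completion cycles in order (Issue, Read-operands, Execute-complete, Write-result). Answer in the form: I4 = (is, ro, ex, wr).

t=1  I1 issues→MUL
t=2  I1 reads · I2 issues→DIV
t=6  I1 exec-done
t=7  I1 writes R3
t=8  I2 reads · I3 issues→ADD
t=9  I3 reads
t=11  I3 exec-done
t=12  I3 writes R3
t=16  I2 exec-done
t=17  I2 writes R2
t=18  I4 issues→DIV
t=19  I4 reads · I5 issues→MUL
t=20  I6 issues→ADD
t=21  I6 reads
t=23  I6 exec-done
t=24  I6 writes R4
t=27  I4 exec-done
t=28  I4 writes R2
t=29  I5 reads · I7 issues→ADD
t=30  I7 reads
t=32  I7 exec-done
t=33  I5 exec-done · I7 writes R2
t=34  I5 writes R1

I4 = (18, 19, 27, 28)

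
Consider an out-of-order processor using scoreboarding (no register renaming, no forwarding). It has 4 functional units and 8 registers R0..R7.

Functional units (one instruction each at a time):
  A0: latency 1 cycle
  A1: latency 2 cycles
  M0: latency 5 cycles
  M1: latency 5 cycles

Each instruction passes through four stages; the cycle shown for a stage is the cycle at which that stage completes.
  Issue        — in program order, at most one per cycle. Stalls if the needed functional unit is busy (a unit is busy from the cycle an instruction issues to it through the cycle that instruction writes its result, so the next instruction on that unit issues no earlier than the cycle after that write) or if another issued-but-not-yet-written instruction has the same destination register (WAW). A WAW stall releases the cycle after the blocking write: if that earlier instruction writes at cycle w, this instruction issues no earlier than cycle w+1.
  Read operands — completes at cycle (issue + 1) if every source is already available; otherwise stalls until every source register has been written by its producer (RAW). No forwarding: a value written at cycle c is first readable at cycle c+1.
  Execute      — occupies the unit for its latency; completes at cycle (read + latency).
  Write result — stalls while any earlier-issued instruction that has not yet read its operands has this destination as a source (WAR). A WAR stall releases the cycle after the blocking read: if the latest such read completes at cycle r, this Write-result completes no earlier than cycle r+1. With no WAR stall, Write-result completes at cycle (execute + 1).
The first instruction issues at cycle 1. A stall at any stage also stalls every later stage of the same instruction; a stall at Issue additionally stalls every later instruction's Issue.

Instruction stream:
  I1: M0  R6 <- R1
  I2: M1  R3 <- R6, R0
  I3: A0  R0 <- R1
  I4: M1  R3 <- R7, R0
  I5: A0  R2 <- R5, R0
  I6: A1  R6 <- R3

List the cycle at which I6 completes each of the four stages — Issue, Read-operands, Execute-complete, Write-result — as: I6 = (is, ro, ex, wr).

c1: I1 dispatched to M0
c2: I1 operands ready, I2 dispatched to M1
c3: I3 dispatched to A0
c4: I3 operands ready
c5: I3 complete
c7: I1 complete
c8: R6←I1
c9: I2 operands ready
c10: R0←I3
c14: I2 complete
c15: R3←I2
c16: I4 dispatched to M1
c17: I4 operands ready, I5 dispatched to A0
c18: I5 operands ready, I6 dispatched to A1
c19: I5 complete
c20: R2←I5
c22: I4 complete
c23: R3←I4
c24: I6 operands ready
c26: I6 complete
c27: R6←I6

I6 = (18, 24, 26, 27)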